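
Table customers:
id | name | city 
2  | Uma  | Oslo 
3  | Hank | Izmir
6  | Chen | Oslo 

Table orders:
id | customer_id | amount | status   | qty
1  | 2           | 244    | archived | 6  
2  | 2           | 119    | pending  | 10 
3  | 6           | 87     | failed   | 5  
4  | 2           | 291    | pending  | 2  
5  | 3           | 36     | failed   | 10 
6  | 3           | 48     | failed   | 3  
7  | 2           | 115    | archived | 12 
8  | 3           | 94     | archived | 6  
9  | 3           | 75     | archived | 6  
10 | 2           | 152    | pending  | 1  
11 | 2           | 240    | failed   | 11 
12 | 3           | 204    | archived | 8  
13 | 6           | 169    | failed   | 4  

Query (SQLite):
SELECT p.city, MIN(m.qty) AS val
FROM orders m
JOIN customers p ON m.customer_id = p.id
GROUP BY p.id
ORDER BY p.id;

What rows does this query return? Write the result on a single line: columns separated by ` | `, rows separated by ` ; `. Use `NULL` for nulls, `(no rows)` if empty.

Oslo | 1 ; Izmir | 3 ; Oslo | 4

Join each orders row to its customers via customer_id.
Group joined rows by customers.id; compute MIN(m.qty) per group.
  2: ids {1, 2, 4, 7, 10, 11} → MIN(m.qty)=1
  3: ids {5, 6, 8, 9, 12} → MIN(m.qty)=3
  6: ids {3, 13} → MIN(m.qty)=4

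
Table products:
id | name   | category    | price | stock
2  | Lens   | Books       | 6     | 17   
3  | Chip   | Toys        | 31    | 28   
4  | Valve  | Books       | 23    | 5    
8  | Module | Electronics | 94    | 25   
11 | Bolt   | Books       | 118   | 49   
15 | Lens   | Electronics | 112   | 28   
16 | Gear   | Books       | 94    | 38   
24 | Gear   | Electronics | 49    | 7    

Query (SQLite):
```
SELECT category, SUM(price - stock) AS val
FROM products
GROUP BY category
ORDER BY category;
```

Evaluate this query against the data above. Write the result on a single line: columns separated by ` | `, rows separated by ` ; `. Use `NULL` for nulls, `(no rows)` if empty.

Books | 132 ; Electronics | 195 ; Toys | 3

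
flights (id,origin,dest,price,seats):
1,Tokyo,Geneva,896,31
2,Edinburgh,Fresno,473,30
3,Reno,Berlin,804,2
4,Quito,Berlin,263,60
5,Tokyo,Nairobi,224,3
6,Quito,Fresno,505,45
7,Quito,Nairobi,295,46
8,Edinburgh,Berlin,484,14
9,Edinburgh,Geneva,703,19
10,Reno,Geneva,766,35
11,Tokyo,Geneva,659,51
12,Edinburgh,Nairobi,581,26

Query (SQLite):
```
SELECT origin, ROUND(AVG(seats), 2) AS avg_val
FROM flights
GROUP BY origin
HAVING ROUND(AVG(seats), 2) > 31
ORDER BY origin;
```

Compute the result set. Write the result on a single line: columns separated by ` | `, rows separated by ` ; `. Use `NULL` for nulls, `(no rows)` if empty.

Quito | 50.33

Partition flights by origin; compute ROUND(AVG(seats), 2) within each group.
HAVING: keep groups where ROUND(AVG(seats), 2) > 31.
  Edinburgh: ids {2, 8, 9, 12} → ROUND(AVG(seats), 2)=22.25
  Quito: ids {4, 6, 7} → ROUND(AVG(seats), 2)=50.33
  Reno: ids {3, 10} → ROUND(AVG(seats), 2)=18.5
  Tokyo: ids {1, 5, 11} → ROUND(AVG(seats), 2)=28.33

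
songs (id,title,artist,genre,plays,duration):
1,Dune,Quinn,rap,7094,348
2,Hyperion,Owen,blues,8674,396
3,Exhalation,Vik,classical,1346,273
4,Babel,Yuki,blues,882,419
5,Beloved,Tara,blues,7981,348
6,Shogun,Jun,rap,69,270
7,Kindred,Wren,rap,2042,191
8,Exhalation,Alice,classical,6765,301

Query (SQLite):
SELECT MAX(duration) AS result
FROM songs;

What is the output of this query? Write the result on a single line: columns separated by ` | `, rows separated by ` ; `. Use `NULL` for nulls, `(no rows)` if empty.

All duration values: [348, 396, 273, 419, 348, 270, 191, 301].
MAX of non-NULL values = 419.

419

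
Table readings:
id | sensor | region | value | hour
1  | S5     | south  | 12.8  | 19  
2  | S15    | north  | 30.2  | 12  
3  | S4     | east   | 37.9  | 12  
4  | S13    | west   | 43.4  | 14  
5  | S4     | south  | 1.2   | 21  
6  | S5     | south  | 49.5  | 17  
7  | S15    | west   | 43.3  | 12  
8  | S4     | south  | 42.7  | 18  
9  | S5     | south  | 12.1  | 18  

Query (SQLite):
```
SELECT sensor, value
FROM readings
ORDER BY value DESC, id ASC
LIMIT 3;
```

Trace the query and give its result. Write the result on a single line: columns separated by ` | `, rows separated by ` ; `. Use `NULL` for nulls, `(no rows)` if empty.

Sort by value desc, tiebreak id asc: (49.5, id=6), (43.4, id=4), (43.3, id=7), (42.7, id=8), (37.9, id=3), (30.2, id=2) …. Take first 3.

S5 | 49.5 ; S13 | 43.4 ; S15 | 43.3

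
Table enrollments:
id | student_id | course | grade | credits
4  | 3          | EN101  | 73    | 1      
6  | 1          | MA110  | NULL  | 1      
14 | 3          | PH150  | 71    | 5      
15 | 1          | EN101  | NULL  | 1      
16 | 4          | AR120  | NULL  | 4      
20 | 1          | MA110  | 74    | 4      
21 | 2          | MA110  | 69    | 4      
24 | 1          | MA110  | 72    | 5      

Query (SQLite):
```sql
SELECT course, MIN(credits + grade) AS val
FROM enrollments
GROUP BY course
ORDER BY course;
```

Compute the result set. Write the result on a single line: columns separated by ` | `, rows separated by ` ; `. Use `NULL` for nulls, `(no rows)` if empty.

AR120 | NULL ; EN101 | 74 ; MA110 | 73 ; PH150 | 76

For each row compute credits + grade.
Group by course; take MIN of the expression per group.
  AR120: ids {16} → MIN(credits + grade)=NULL
  EN101: ids {4, 15} → MIN(credits + grade)=74
  MA110: ids {6, 20, 21, 24} → MIN(credits + grade)=73
  PH150: ids {14} → MIN(credits + grade)=76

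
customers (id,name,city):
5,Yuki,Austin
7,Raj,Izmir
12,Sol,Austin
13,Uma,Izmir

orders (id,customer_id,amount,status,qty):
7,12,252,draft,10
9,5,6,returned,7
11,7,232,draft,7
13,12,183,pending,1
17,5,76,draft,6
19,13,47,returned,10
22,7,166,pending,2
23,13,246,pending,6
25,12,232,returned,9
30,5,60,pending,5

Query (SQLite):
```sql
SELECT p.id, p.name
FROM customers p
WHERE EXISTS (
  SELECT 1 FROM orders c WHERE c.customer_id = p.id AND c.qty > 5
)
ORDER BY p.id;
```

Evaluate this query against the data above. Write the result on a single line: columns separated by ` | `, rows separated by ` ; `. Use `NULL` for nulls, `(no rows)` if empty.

5 | Yuki ; 7 | Raj ; 12 | Sol ; 13 | Uma

For each customers row, check whether any orders with matching customer_id has qty > 5.
Keep rows where that is true.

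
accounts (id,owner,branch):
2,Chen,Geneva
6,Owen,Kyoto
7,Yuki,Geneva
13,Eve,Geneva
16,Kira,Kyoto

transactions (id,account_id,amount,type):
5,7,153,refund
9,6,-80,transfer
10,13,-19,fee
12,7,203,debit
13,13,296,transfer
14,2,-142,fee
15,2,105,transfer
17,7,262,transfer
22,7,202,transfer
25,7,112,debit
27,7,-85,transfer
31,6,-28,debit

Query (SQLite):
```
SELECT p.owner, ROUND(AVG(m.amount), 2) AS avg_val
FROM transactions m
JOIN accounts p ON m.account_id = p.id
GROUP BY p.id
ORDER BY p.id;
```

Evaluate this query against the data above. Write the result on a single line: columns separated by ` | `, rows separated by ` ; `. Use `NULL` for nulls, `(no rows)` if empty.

Chen | -18.5 ; Owen | -54 ; Yuki | 141.17 ; Eve | 138.5

Join each transactions row to its accounts via account_id.
Group joined rows by accounts.id; compute ROUND(AVG(m.amount), 2) per group.
  2: ids {14, 15} → ROUND(AVG(m.amount), 2)=-18.5
  6: ids {9, 31} → ROUND(AVG(m.amount), 2)=-54
  7: ids {5, 12, 17, 22, 25, 27} → ROUND(AVG(m.amount), 2)=141.17
  13: ids {10, 13} → ROUND(AVG(m.amount), 2)=138.5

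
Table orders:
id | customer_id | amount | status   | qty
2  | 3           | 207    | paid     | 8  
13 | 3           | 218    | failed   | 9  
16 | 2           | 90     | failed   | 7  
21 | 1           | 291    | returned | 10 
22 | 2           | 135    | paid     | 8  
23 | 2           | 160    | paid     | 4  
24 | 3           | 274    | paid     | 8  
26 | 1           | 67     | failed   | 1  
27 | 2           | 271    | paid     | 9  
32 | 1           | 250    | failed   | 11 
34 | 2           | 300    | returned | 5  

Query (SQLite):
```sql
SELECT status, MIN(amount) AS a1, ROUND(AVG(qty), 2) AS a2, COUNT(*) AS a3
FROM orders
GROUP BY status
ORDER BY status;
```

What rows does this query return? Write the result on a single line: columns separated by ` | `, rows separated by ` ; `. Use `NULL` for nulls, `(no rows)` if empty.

failed | 67 | 7 | 4 ; paid | 135 | 7.4 | 5 ; returned | 291 | 7.5 | 2

Group orders by status.
Per group compute: MIN(amount), ROUND(AVG(qty), 2), COUNT(*).
  failed: ids {13, 16, 26, 32} → MIN(amount)=67, ROUND(AVG(qty), 2)=7, COUNT(*)=4
  paid: ids {2, 22, 23, 24, 27} → MIN(amount)=135, ROUND(AVG(qty), 2)=7.4, COUNT(*)=5
  returned: ids {21, 34} → MIN(amount)=291, ROUND(AVG(qty), 2)=7.5, COUNT(*)=2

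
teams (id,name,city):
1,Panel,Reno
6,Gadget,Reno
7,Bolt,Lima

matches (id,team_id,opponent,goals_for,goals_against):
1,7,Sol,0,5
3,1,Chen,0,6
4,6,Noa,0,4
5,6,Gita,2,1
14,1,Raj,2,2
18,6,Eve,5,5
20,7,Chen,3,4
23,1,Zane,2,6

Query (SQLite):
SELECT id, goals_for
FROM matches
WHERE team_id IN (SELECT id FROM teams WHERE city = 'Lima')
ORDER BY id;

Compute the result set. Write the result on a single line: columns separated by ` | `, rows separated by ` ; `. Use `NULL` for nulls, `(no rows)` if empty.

1 | 0 ; 20 | 3

Inner query: teams.id where city = 'Lima'.
Outer: keep matches rows whose team_id is in that set.
Inner query → {7}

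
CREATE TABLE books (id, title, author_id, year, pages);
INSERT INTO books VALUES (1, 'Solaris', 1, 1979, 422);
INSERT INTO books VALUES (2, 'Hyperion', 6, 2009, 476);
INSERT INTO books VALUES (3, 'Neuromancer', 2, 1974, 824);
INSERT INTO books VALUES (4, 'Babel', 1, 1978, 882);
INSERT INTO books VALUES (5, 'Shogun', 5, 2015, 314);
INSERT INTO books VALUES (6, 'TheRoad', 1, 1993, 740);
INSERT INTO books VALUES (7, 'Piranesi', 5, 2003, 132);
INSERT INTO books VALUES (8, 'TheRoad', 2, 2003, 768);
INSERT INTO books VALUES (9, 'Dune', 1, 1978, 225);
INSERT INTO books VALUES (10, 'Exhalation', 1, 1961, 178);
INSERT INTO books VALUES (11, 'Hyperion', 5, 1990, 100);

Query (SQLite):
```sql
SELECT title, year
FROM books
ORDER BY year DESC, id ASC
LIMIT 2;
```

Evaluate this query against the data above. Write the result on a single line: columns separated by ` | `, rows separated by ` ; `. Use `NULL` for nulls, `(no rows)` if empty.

Sort by year desc, tiebreak id asc: (2015, id=5), (2009, id=2), (2003, id=7), (2003, id=8), (1993, id=6) …. Take first 2.

Shogun | 2015 ; Hyperion | 2009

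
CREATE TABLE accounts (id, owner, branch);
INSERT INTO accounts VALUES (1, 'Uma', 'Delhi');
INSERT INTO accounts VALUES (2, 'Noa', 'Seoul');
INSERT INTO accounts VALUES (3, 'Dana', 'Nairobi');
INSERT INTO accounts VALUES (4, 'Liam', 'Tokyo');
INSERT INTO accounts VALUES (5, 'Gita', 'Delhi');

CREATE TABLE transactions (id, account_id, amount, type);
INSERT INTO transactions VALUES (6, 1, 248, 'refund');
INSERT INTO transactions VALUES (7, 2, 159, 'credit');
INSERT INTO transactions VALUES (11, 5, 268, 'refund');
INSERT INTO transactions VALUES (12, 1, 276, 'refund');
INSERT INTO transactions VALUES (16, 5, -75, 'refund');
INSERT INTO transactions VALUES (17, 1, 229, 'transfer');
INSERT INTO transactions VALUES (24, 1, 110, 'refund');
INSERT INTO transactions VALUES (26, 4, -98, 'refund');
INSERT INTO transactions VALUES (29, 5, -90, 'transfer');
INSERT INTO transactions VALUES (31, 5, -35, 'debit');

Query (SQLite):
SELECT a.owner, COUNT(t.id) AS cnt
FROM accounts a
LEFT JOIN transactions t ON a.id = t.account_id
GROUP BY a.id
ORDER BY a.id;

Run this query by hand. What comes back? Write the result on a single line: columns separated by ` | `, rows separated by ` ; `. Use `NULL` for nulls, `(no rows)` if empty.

Uma | 4 ; Noa | 1 ; Dana | 0 ; Liam | 1 ; Gita | 4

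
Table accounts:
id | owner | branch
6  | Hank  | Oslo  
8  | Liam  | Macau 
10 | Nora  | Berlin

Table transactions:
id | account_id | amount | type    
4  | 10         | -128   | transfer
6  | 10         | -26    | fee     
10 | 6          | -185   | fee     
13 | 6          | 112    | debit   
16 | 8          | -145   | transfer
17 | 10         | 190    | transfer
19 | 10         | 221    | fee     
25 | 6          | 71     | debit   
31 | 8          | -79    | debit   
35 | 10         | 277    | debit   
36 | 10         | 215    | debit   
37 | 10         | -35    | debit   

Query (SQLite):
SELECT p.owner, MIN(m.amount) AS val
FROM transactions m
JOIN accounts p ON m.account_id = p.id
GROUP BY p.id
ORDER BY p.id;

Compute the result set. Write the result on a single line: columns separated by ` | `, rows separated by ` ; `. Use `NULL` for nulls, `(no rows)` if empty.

Hank | -185 ; Liam | -145 ; Nora | -128

Join each transactions row to its accounts via account_id.
Group joined rows by accounts.id; compute MIN(m.amount) per group.
  6: ids {10, 13, 25} → MIN(m.amount)=-185
  8: ids {16, 31} → MIN(m.amount)=-145
  10: ids {4, 6, 17, 19, 35, 36, 37} → MIN(m.amount)=-128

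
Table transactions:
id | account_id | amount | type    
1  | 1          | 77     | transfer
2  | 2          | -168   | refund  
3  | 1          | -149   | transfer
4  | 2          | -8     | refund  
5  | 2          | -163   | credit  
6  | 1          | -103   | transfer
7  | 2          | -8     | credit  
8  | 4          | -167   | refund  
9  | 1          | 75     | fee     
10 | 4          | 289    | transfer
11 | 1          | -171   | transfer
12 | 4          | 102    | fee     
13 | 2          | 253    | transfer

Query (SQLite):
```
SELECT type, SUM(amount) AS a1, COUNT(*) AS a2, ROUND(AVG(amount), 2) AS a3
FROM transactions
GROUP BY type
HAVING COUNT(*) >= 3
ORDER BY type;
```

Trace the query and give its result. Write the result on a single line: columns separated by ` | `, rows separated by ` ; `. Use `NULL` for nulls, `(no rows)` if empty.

refund | -343 | 3 | -114.33 ; transfer | 196 | 6 | 32.67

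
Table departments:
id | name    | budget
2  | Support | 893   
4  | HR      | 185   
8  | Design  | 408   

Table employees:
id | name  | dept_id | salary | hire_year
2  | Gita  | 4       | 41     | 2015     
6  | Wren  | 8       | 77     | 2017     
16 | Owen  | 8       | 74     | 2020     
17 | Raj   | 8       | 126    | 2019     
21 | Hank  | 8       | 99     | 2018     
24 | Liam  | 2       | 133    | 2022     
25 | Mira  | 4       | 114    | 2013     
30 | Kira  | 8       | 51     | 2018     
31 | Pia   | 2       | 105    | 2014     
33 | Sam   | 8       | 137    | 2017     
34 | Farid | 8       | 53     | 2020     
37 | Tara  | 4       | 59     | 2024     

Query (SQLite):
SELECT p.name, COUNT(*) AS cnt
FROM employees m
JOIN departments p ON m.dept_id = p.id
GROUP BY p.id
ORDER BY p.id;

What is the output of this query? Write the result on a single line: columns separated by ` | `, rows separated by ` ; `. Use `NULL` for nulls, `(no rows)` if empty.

Support | 2 ; HR | 3 ; Design | 7

Join each employees row to its departments via dept_id.
Group joined rows by departments.id; compute COUNT(*) per group.
  2: ids {24, 31} → COUNT(*)=2
  4: ids {2, 25, 37} → COUNT(*)=3
  8: ids {6, 16, 17, 21, 30, 33, 34} → COUNT(*)=7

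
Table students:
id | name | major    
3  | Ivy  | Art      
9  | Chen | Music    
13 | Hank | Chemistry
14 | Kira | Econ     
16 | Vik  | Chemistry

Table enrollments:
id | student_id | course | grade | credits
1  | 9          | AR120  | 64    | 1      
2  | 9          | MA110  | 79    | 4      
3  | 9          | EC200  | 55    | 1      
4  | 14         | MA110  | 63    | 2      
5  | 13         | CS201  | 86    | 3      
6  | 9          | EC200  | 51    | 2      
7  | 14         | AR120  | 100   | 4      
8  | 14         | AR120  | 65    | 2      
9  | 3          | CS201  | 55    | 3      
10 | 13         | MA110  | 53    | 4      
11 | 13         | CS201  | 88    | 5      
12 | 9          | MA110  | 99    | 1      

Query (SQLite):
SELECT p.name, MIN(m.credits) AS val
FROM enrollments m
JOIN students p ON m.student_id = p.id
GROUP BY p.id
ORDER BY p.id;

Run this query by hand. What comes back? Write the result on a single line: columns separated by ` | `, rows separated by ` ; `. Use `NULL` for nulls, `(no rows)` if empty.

Join each enrollments row to its students via student_id.
Group joined rows by students.id; compute MIN(m.credits) per group.
  3: ids {9} → MIN(m.credits)=3
  9: ids {1, 2, 3, 6, 12} → MIN(m.credits)=1
  13: ids {5, 10, 11} → MIN(m.credits)=3
  14: ids {4, 7, 8} → MIN(m.credits)=2

Ivy | 3 ; Chen | 1 ; Hank | 3 ; Kira | 2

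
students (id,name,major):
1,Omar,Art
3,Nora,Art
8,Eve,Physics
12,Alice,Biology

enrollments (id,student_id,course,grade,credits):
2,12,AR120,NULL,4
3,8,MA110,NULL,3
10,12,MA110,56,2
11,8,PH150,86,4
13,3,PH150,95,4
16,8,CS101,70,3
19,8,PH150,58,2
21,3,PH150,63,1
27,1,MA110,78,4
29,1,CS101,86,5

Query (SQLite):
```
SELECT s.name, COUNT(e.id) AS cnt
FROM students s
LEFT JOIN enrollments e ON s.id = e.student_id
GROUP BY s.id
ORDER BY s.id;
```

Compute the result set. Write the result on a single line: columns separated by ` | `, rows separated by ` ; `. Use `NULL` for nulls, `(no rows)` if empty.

LEFT JOIN keeps every students row; unmatched ones get NULL for enrollments columns.
Group by students.id and compute COUNT(e.id). COUNT(col) of an all-NULL group is 0.
  1: ids {27, 29} → COUNT(e.id)=2
  3: ids {13, 21} → COUNT(e.id)=2
  8: ids {3, 11, 16, 19} → COUNT(e.id)=4
  12: ids {2, 10} → COUNT(e.id)=2

Omar | 2 ; Nora | 2 ; Eve | 4 ; Alice | 2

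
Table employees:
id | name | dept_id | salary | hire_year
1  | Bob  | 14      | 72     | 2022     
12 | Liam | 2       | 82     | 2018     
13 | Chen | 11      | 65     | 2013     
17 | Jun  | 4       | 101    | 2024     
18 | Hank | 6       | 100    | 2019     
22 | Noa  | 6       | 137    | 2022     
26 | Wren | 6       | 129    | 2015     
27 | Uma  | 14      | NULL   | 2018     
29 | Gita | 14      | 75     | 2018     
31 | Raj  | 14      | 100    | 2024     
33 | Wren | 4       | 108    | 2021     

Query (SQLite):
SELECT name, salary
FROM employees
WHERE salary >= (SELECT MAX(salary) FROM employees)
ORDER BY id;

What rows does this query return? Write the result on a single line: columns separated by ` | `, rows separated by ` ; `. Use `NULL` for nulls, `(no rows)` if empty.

Noa | 137

Scalar subquery: MAX(salary) over all employees rows = 137.
Keep rows where salary >= that value.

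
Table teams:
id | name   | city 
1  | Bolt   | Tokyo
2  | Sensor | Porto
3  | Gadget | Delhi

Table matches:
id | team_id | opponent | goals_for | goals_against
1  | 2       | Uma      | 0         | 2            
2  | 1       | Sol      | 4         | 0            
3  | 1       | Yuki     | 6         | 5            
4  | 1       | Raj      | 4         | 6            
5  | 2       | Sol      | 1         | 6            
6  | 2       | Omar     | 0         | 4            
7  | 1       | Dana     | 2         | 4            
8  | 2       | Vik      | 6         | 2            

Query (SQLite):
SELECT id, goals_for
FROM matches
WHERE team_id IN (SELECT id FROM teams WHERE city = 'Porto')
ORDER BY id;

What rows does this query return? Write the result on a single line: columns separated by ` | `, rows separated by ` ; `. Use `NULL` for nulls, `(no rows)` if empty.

1 | 0 ; 5 | 1 ; 6 | 0 ; 8 | 6

Inner query: teams.id where city = 'Porto'.
Outer: keep matches rows whose team_id is in that set.
Inner query → {2}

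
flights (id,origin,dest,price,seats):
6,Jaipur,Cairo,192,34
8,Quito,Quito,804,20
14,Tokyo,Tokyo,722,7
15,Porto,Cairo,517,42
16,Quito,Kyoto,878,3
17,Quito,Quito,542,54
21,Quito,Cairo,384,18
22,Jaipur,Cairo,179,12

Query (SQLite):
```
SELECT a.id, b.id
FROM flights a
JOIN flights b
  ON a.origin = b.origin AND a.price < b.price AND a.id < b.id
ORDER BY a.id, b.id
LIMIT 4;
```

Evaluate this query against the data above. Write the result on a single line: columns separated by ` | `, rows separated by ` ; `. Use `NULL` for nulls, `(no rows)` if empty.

8 | 16

Pairs (a,b) with same origin, a.price < b.price, a.id < b.id.
origin groups: Jaipur:{6,22} Porto:{15} Quito:{8,16,17,21} Tokyo:{14}
Ordered by (a.id, b.id); first 4.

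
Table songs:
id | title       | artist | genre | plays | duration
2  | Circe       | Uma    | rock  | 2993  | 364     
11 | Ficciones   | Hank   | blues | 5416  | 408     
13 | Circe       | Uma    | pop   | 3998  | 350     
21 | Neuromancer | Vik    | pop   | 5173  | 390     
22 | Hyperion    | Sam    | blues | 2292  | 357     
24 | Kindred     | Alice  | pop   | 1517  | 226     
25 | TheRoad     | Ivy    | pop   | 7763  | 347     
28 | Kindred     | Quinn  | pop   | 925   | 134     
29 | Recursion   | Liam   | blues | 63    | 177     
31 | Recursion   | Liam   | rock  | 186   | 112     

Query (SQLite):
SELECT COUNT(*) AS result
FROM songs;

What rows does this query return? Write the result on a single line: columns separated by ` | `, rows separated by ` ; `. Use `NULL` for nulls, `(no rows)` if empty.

All plays values: [2993, 5416, 3998, 5173, 2292, 1517, 7763, 925, 63, 186].
COUNT(*) counts rows → 10.

10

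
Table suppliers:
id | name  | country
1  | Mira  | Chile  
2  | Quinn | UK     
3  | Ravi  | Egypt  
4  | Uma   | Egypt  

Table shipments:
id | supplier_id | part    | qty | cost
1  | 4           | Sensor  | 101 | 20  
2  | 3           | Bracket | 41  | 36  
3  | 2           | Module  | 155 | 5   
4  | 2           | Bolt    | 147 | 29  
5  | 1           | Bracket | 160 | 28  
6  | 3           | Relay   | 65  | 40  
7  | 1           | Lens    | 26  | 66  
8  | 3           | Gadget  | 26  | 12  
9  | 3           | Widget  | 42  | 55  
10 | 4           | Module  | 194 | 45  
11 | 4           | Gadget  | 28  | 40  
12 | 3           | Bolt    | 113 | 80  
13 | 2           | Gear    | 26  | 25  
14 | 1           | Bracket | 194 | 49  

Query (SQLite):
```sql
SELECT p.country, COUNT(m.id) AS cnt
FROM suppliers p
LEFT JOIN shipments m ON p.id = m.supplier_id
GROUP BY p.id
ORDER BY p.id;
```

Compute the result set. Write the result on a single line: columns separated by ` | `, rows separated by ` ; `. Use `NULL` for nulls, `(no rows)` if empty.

Chile | 3 ; UK | 3 ; Egypt | 5 ; Egypt | 3

LEFT JOIN keeps every suppliers row; unmatched ones get NULL for shipments columns.
Group by suppliers.id and compute COUNT(m.id). COUNT(col) of an all-NULL group is 0.
  1: ids {5, 7, 14} → COUNT(m.id)=3
  2: ids {3, 4, 13} → COUNT(m.id)=3
  3: ids {2, 6, 8, 9, 12} → COUNT(m.id)=5
  4: ids {1, 10, 11} → COUNT(m.id)=3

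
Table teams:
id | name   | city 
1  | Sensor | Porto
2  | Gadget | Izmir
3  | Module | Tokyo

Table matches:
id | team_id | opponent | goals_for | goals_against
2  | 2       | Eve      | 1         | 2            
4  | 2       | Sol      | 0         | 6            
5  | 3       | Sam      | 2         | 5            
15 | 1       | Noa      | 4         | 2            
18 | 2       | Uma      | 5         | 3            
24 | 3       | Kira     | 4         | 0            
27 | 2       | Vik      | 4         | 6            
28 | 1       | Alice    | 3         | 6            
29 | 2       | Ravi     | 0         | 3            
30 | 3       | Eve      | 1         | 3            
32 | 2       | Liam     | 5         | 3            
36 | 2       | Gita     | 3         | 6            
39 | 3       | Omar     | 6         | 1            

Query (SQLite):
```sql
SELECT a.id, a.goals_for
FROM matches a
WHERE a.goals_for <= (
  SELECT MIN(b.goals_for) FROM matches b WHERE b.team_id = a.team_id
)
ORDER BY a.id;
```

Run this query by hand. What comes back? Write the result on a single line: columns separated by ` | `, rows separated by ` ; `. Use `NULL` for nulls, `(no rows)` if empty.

For each matches row a, compute MIN(goals_for) over rows sharing a.team_id.
Keep row a if a.goals_for <= that per-group MIN.
  team_id=1: MIN(goals_for) = 3
  team_id=2: MIN(goals_for) = 0
  team_id=3: MIN(goals_for) = 1

4 | 0 ; 28 | 3 ; 29 | 0 ; 30 | 1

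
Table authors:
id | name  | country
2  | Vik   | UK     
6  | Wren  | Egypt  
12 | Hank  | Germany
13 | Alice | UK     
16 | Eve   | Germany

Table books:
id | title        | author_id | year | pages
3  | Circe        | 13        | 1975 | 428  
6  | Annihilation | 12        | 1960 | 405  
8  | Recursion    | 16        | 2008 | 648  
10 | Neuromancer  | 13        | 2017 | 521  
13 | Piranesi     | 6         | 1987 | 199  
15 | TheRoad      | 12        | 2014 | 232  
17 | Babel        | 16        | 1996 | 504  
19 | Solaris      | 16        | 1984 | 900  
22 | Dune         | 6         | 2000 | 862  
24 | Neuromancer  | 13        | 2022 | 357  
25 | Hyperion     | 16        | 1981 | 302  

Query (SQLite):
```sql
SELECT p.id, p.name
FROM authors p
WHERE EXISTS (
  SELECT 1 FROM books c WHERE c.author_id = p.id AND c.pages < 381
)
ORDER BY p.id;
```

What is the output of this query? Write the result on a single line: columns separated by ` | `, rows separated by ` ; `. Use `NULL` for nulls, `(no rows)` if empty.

For each authors row, check whether any books with matching author_id has pages < 381.
Keep rows where that is true.

6 | Wren ; 12 | Hank ; 13 | Alice ; 16 | Eve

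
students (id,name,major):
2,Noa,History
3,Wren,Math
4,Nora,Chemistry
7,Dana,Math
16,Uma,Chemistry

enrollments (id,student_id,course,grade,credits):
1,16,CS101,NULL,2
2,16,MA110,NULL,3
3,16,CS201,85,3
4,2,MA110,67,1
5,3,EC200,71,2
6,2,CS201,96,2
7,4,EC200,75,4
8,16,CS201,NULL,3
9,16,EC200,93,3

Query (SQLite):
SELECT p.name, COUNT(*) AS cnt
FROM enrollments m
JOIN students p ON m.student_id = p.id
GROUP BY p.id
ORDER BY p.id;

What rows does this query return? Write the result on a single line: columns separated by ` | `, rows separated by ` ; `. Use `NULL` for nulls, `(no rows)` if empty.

Noa | 2 ; Wren | 1 ; Nora | 1 ; Uma | 5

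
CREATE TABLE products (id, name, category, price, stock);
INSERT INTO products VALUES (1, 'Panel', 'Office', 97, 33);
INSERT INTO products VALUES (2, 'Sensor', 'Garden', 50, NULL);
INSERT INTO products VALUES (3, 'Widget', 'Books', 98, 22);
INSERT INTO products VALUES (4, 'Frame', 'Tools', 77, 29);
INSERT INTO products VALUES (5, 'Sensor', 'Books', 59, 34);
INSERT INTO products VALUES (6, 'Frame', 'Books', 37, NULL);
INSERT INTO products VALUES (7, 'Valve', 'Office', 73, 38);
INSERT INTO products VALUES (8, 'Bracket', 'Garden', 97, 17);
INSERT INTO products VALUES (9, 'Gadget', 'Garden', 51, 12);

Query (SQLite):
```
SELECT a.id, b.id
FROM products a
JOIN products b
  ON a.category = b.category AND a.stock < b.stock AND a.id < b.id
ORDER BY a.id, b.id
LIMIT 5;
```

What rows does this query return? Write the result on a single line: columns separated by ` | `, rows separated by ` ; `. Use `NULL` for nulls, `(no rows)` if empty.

Pairs (a,b) with same category, a.stock < b.stock, a.id < b.id.
category groups: Books:{3,5,6} Garden:{2,8,9} Office:{1,7} Tools:{4}
Ordered by (a.id, b.id); first 5.

1 | 7 ; 3 | 5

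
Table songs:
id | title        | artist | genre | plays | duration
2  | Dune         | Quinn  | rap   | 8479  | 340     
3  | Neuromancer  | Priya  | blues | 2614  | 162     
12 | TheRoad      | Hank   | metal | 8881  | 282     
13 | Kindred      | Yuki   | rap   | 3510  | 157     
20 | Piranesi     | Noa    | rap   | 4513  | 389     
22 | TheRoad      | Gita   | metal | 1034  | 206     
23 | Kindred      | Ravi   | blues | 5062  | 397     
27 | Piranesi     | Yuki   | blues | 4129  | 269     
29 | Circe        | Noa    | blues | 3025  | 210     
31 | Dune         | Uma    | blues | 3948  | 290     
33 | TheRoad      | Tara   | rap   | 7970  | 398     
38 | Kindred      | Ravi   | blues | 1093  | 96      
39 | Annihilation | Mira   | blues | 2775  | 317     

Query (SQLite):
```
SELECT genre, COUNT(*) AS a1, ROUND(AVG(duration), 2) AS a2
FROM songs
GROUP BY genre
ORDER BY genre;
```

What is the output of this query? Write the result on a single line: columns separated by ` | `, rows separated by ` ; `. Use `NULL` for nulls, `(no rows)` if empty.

Group songs by genre.
Per group compute: COUNT(*), ROUND(AVG(duration), 2).
  blues: ids {3, 23, 27, 29, 31, 38, 39} → COUNT(*)=7, ROUND(AVG(duration), 2)=248.71
  metal: ids {12, 22} → COUNT(*)=2, ROUND(AVG(duration), 2)=244
  rap: ids {2, 13, 20, 33} → COUNT(*)=4, ROUND(AVG(duration), 2)=321

blues | 7 | 248.71 ; metal | 2 | 244 ; rap | 4 | 321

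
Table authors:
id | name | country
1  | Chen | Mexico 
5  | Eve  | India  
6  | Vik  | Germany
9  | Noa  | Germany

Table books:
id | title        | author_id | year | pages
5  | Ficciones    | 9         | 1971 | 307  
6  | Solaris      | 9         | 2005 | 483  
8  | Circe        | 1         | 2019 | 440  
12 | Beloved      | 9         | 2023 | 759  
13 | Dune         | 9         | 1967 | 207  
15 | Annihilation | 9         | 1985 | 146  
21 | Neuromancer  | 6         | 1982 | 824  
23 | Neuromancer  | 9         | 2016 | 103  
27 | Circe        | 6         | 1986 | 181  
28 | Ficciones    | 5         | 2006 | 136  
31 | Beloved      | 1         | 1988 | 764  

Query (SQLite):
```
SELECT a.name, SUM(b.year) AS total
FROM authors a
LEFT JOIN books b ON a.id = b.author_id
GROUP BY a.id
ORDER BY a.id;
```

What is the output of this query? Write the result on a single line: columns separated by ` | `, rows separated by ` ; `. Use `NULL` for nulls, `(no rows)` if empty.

Chen | 4007 ; Eve | 2006 ; Vik | 3968 ; Noa | 11967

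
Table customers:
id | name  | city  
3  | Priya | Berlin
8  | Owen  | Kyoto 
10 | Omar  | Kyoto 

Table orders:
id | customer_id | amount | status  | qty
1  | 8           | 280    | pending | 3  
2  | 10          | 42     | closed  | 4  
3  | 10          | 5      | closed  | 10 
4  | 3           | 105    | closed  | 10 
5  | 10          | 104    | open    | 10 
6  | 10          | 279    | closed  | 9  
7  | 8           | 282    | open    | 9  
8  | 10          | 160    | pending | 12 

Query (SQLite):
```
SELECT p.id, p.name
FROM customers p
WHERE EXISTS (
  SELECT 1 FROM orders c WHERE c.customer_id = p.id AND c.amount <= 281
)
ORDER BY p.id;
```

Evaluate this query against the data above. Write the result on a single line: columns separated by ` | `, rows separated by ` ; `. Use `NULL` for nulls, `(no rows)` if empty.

3 | Priya ; 8 | Owen ; 10 | Omar

For each customers row, check whether any orders with matching customer_id has amount <= 281.
Keep rows where that is true.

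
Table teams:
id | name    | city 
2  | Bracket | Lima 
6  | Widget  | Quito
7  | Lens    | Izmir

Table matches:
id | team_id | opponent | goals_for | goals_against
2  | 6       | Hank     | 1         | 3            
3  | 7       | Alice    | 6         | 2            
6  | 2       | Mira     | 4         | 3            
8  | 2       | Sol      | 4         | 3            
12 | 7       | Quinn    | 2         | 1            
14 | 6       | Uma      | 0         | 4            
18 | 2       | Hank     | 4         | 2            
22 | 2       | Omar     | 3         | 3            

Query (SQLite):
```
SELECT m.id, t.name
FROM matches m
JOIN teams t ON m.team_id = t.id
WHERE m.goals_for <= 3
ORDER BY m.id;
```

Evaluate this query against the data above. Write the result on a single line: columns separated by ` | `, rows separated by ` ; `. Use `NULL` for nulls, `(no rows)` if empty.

2 | Widget ; 12 | Lens ; 14 | Widget ; 22 | Bracket

Each matches row matches the teams row where team_id = teams.id.
Then keep rows with m.goals_for <= 3.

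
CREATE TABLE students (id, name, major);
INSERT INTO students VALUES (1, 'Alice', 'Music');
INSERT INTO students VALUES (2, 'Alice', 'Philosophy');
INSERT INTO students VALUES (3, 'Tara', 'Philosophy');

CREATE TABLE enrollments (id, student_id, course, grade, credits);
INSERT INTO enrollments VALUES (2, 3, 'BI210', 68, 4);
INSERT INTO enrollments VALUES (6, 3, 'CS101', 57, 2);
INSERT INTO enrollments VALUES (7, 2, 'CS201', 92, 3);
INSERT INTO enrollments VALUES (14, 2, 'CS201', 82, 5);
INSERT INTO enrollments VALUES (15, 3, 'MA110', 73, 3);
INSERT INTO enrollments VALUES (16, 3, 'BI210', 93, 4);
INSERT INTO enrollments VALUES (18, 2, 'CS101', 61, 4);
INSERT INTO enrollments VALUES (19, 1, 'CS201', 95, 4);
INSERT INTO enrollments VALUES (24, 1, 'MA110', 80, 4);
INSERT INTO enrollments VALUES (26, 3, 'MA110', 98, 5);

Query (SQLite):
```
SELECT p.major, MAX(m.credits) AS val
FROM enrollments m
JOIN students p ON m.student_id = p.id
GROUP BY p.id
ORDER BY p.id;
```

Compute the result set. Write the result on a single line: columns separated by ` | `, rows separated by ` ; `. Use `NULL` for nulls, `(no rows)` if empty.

Music | 4 ; Philosophy | 5 ; Philosophy | 5

Join each enrollments row to its students via student_id.
Group joined rows by students.id; compute MAX(m.credits) per group.
  1: ids {19, 24} → MAX(m.credits)=4
  2: ids {7, 14, 18} → MAX(m.credits)=5
  3: ids {2, 6, 15, 16, 26} → MAX(m.credits)=5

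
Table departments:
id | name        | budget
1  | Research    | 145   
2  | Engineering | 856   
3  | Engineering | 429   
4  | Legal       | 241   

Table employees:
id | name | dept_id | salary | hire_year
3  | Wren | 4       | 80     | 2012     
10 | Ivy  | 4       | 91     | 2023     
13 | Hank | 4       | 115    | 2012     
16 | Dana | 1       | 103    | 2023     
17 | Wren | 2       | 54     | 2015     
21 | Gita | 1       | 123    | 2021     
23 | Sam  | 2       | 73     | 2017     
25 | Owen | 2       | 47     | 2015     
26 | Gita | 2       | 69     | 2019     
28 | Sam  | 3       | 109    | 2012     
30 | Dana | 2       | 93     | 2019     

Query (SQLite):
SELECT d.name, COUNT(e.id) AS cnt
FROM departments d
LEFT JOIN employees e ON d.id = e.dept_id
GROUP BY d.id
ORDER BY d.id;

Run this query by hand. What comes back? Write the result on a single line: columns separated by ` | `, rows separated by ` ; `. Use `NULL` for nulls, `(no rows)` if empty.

Research | 2 ; Engineering | 5 ; Engineering | 1 ; Legal | 3

LEFT JOIN keeps every departments row; unmatched ones get NULL for employees columns.
Group by departments.id and compute COUNT(e.id). COUNT(col) of an all-NULL group is 0.
  1: ids {16, 21} → COUNT(e.id)=2
  2: ids {17, 23, 25, 26, 30} → COUNT(e.id)=5
  3: ids {28} → COUNT(e.id)=1
  4: ids {3, 10, 13} → COUNT(e.id)=3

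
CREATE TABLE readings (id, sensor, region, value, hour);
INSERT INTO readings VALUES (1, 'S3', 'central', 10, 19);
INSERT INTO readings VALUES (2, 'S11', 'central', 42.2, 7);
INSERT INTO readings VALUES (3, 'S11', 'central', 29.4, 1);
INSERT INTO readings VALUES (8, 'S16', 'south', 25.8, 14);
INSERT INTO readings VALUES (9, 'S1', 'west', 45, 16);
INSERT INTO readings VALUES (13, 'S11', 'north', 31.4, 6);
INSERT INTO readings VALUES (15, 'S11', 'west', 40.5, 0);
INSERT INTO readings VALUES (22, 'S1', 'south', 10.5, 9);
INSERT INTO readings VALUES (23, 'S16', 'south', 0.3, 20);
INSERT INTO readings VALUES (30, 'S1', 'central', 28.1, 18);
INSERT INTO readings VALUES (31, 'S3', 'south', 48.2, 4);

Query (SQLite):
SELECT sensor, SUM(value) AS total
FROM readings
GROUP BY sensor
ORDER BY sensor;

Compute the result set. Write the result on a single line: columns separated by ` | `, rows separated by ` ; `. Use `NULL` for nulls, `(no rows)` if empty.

S1 | 83.6 ; S11 | 143.5 ; S16 | 26.1 ; S3 | 58.2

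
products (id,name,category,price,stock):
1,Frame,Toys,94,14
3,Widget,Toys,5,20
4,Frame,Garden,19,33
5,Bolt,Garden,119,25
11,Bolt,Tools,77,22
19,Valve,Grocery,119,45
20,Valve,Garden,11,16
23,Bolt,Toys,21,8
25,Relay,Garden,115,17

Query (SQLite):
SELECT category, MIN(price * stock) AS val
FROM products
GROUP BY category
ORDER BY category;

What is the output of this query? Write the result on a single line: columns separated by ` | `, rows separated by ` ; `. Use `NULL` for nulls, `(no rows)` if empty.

Garden | 176 ; Grocery | 5355 ; Tools | 1694 ; Toys | 100

For each row compute price * stock.
Group by category; take MIN of the expression per group.
  Garden: ids {4, 5, 20, 25} → MIN(price * stock)=176
  Grocery: ids {19} → MIN(price * stock)=5355
  Tools: ids {11} → MIN(price * stock)=1694
  Toys: ids {1, 3, 23} → MIN(price * stock)=100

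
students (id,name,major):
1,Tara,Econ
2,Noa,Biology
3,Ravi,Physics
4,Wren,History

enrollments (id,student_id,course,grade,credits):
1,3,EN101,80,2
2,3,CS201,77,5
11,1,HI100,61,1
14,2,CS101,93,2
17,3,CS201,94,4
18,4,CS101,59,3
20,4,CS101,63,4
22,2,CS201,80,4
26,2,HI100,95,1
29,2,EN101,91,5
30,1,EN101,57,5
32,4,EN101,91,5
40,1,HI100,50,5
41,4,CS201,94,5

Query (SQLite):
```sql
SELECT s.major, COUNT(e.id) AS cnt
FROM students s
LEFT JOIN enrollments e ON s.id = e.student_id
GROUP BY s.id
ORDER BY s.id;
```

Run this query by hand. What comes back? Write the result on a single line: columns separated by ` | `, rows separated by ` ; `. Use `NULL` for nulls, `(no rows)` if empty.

LEFT JOIN keeps every students row; unmatched ones get NULL for enrollments columns.
Group by students.id and compute COUNT(e.id). COUNT(col) of an all-NULL group is 0.
  1: ids {11, 30, 40} → COUNT(e.id)=3
  2: ids {14, 22, 26, 29} → COUNT(e.id)=4
  3: ids {1, 2, 17} → COUNT(e.id)=3
  4: ids {18, 20, 32, 41} → COUNT(e.id)=4

Econ | 3 ; Biology | 4 ; Physics | 3 ; History | 4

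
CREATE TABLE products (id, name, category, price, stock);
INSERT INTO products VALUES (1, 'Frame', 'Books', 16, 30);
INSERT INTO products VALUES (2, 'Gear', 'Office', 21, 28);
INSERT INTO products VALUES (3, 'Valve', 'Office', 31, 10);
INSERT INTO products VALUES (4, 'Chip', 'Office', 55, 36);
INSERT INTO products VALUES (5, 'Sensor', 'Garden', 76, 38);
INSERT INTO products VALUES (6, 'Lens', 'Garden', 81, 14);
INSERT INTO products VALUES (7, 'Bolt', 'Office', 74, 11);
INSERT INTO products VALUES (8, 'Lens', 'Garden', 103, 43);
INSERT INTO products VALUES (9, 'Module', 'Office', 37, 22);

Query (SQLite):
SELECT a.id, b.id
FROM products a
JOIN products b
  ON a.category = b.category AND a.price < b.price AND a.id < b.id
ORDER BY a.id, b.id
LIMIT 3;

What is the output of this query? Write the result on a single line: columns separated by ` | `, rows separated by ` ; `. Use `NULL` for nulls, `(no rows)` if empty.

2 | 3 ; 2 | 4 ; 2 | 7

Pairs (a,b) with same category, a.price < b.price, a.id < b.id.
category groups: Books:{1} Garden:{5,6,8} Office:{2,3,4,7,9}
Ordered by (a.id, b.id); first 3.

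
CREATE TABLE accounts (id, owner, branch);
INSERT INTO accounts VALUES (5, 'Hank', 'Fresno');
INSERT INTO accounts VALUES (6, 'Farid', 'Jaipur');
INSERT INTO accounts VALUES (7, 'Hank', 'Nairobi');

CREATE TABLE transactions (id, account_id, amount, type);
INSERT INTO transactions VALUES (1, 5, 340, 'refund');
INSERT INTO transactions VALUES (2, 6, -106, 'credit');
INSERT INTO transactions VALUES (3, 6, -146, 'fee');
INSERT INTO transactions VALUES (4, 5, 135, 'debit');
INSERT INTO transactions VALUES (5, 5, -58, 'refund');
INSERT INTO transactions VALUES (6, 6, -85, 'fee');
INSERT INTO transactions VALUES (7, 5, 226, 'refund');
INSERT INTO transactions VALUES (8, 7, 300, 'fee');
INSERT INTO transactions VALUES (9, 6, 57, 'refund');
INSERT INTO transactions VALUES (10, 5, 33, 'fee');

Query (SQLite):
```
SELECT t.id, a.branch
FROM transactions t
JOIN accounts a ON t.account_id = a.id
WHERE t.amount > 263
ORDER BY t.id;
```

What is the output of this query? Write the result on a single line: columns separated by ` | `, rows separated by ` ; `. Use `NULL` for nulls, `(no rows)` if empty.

Each transactions row matches the accounts row where account_id = accounts.id.
Then keep rows with t.amount > 263.

1 | Fresno ; 8 | Nairobi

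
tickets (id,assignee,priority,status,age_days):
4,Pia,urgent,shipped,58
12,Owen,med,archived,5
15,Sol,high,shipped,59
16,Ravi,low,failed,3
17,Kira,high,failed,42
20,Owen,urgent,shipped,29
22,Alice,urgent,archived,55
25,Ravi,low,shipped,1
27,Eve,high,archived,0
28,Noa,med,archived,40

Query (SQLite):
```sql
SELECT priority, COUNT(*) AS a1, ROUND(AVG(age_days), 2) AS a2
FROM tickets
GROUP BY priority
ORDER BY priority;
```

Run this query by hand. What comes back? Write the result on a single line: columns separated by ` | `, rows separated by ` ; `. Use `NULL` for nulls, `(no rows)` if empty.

high | 3 | 33.67 ; low | 2 | 2 ; med | 2 | 22.5 ; urgent | 3 | 47.33

Group tickets by priority.
Per group compute: COUNT(*), ROUND(AVG(age_days), 2).
  high: ids {15, 17, 27} → COUNT(*)=3, ROUND(AVG(age_days), 2)=33.67
  low: ids {16, 25} → COUNT(*)=2, ROUND(AVG(age_days), 2)=2
  med: ids {12, 28} → COUNT(*)=2, ROUND(AVG(age_days), 2)=22.5
  urgent: ids {4, 20, 22} → COUNT(*)=3, ROUND(AVG(age_days), 2)=47.33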